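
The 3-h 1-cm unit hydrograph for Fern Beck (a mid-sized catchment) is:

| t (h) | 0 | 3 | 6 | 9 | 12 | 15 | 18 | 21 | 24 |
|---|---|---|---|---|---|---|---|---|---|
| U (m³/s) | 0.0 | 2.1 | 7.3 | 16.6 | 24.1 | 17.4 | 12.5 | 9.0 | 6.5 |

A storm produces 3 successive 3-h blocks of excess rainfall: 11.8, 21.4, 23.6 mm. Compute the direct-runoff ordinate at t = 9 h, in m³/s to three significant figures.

By discrete convolution, Q_j = Σ (P_i / 10 mm) · U_{j−i}.
At t = 9 h (j=3): Q = (11.8/10)·16.6 + (21.4/10)·7.3 + (23.6/10)·2.1 = 40.2 m³/s.

Q ≈ 40.2 m³/s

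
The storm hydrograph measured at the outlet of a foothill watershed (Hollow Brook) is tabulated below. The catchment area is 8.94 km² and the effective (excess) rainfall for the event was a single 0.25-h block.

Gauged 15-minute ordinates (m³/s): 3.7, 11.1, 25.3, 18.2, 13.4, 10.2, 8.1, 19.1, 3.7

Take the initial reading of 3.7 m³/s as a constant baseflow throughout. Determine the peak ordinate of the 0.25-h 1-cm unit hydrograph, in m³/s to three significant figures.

U_p ≈ 27.0 m³/s

Direct runoff: 0.0, 7.4, 21.6, 14.5, 9.7, 6.5, 4.4, 15.4, 0.0 m³/s; ΣQ_DR = 79.50 m³/s, peak = 21.6 m³/s.
Runoff depth d = ΣQ_DR·Δt / A = 79.50 × 900 / (8.94 km²) = 8.003 mm.
The 1-cm UH is the DRH scaled by (10 mm)/d, so U_p = 21.6 × 10/8.003 = 27.0 m³/s.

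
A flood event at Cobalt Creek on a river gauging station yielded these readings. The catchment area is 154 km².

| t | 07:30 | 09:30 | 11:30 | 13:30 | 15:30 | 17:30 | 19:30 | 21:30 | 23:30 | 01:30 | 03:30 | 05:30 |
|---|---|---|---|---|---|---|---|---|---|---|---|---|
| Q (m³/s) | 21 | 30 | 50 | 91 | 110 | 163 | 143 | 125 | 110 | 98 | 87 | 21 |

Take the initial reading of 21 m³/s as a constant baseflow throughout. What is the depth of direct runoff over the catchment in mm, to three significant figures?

d ≈ 37.3 mm

Direct runoff: 0.0, 9.0, 29.0, 70.0, 89.0, 142.0, 122.0, 104.0, 89.0, 77.0, 66.0, 0.0 m³/s; ΣQ_DR = 797.0 m³/s.
V = ΣQ_DR · Δt = 797.0 × 7200 s = 5.738 × 10^6 m³.
Over A = 154 km², depth = V / A = 37.3 mm.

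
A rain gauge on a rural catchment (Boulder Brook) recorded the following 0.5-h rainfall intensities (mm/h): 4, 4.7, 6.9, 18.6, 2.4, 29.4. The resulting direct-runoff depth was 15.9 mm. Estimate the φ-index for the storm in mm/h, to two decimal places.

φ ≈ 8.10 mm/h

Only the 2 blocks with intensity above φ contribute runoff: 18.6, 29.4 mm/h.
Σ(I−φ)·Δt = d  ⇒  (18.6+29.4 − 2φ)·0.5 = 15.9
φ = (48.00 − 15.9/0.5) / 2 = 8.10 mm/h.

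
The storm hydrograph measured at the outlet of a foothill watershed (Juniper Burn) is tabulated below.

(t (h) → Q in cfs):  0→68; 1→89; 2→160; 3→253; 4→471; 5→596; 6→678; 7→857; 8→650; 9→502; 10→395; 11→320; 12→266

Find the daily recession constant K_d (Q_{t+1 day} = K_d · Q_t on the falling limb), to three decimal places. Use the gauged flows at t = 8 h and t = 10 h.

K_d ≈ 0.003

Between t = 8 h and t = 10 h the flow falls from 650 to 395 cfs over 2×1 h = 2 h.
Per-interval ratio K = (395/650)^(1/2) = 0.7795; K_d = K^(24/1) = 0.003.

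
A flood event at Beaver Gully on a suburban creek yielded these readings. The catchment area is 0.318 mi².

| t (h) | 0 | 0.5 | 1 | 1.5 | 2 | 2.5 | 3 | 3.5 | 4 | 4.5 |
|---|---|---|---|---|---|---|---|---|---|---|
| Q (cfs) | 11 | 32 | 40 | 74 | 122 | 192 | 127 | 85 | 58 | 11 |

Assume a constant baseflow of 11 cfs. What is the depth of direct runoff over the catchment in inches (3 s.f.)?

Direct runoff: 0.0, 21.0, 29.0, 63.0, 111.0, 181.0, 116.0, 74.0, 47.0, 0.0 cfs; ΣQ_DR = 642.0 cfs.
V = ΣQ_DR · Δt = 642.0 × 1800 s = 1.156 × 10^6 ft³.
Over A = 0.318 mi², depth = V / A = 1.56 in.

d ≈ 1.56 in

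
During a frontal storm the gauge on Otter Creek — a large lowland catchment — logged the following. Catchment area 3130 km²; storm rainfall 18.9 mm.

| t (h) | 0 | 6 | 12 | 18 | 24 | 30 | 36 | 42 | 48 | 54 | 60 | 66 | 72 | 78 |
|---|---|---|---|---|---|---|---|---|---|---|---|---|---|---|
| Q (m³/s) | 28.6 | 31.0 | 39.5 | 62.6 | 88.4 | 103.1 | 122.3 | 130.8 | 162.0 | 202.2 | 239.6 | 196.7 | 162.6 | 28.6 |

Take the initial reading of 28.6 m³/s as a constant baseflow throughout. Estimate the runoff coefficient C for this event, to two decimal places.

ΣQ_DR = 1198 m³/s; V = ΣQ_DR·Δt = 2.587 × 10^7 m³.
Runoff depth d = V / A = 8.265 mm.
C = d / P = 8.265 / 18.9 = 0.44.

C ≈ 0.44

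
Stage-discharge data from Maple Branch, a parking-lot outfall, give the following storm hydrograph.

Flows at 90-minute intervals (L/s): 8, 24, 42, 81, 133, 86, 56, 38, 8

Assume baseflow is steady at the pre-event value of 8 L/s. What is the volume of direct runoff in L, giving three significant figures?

V ≈ 2.18 × 10^6 L

Direct-runoff ordinates (Q − Q_b): 0.0, 16.0, 34.0, 73.0, 125.0, 78.0, 48.0, 30.0, 0.0 L/s.
ΣQ_DR = 404.0 L/s.
With Δt = 1.5 h = 5400 s, V = ΣQ_DR · Δt = 404.0 × 5400 = 2.18 × 10^6 L.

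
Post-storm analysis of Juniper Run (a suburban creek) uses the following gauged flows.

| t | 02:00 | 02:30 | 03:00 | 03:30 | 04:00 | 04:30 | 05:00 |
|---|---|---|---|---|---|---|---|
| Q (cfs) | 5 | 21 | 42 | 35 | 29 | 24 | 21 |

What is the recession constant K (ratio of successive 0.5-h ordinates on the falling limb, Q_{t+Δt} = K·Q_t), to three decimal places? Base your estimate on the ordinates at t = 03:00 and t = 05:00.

K ≈ 0.841

Using the recession-limb readings at t = 03:00 and t = 05:00: Q falls from 42 to 21 cfs over 4 intervals.
K = (Q₂/Q₁)^(1/4) = (21/42)^(1/4) = 0.841.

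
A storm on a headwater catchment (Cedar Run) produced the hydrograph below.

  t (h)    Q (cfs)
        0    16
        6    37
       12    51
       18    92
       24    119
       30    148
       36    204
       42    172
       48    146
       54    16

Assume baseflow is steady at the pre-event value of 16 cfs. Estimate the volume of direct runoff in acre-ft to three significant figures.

V ≈ 417 acre-ft

Direct-runoff ordinates (Q − Q_b): 0.0, 21.0, 35.0, 76.0, 103.0, 132.0, 188.0, 156.0, 130.0, 0.0 cfs.
ΣQ_DR = 841.0 cfs.
With Δt = 6 h = 21600 s, V = ΣQ_DR · Δt = 841.0 × 21600 = 1.82 × 10^7 ft³ = 417 acre-ft.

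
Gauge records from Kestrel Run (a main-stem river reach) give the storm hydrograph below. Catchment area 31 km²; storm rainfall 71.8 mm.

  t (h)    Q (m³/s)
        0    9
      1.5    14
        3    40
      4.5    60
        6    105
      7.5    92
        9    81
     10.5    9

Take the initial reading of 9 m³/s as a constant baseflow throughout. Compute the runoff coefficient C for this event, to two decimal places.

ΣQ_DR = 338.0 m³/s; V = ΣQ_DR·Δt = 1.825 × 10^6 m³.
Runoff depth d = V / A = 58.88 mm.
C = d / P = 58.88 / 71.8 = 0.82.

C ≈ 0.82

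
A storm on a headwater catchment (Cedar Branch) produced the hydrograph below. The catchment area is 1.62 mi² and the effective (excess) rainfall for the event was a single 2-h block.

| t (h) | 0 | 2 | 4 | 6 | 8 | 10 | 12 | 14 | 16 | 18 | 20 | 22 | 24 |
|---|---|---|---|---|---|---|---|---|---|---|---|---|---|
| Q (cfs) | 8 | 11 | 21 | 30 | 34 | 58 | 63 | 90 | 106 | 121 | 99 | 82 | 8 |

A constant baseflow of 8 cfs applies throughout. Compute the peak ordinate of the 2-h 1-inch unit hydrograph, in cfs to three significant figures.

U_p ≈ 94.2 cfs

Direct runoff: 0.0, 3.0, 13.0, 22.0, 26.0, 50.0, 55.0, 82.0, 98.0, 113.0, 91.0, 74.0, 0.0 cfs; ΣQ_DR = 627.0 cfs, peak = 113.0 cfs.
Runoff depth d = ΣQ_DR·Δt / A = 627.0 × 7200 / (1.62 mi²) = 1.199 in.
The 1-inch UH is the DRH scaled by (1 in)/d, so U_p = 113.0 × 1/1.199 = 94.2 cfs.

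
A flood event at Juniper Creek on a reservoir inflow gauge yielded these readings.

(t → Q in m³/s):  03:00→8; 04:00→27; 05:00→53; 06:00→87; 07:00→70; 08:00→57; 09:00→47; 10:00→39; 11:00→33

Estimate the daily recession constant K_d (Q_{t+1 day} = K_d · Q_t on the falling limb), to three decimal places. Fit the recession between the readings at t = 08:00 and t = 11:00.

K_d ≈ 0.013

Between t = 08:00 and t = 11:00 the flow falls from 57 to 33 m³/s over 3×1 h = 3 h.
Per-interval ratio K = (33/57)^(1/3) = 0.8335; K_d = K^(24/1) = 0.013.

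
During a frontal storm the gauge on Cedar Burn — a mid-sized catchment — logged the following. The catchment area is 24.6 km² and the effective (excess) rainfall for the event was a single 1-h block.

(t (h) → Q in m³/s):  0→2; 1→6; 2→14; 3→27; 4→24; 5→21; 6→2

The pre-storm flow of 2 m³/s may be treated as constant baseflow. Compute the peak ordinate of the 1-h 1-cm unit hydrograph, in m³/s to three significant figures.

U_p ≈ 20.8 m³/s

Direct runoff: 0.0, 4.0, 12.0, 25.0, 22.0, 19.0, 0.0 m³/s; ΣQ_DR = 82.00 m³/s, peak = 25.0 m³/s.
Runoff depth d = ΣQ_DR·Δt / A = 82.00 × 3600 / (24.6 km²) = 12.00 mm.
The 1-cm UH is the DRH scaled by (10 mm)/d, so U_p = 25.0 × 10/12.00 = 20.8 m³/s.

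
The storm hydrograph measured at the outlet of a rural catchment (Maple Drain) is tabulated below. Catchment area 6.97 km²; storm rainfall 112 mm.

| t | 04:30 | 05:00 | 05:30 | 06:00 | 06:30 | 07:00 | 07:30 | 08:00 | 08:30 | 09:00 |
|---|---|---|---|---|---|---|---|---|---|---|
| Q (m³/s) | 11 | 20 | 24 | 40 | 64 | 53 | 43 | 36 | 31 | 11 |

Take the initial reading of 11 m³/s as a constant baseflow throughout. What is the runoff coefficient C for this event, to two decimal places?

ΣQ_DR = 223.0 m³/s; V = ΣQ_DR·Δt = 4.014 × 10^5 m³.
Runoff depth d = V / A = 57.59 mm.
C = d / P = 57.59 / 112 = 0.51.

C ≈ 0.51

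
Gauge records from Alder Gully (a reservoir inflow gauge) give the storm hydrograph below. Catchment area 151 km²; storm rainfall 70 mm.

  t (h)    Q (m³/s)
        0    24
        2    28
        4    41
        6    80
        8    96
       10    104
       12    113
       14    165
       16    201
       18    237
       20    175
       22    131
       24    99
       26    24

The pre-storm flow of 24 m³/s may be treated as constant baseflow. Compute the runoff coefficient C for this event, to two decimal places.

C ≈ 0.81

ΣQ_DR = 1182 m³/s; V = ΣQ_DR·Δt = 8.510 × 10^6 m³.
Runoff depth d = V / A = 56.36 mm.
C = d / P = 56.36 / 70 = 0.81.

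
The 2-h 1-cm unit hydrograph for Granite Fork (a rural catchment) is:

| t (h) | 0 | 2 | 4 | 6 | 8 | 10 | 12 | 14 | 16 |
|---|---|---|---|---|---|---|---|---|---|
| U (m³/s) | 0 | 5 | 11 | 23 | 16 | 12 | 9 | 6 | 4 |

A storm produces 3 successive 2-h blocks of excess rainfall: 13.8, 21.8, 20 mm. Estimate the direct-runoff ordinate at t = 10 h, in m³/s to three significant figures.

By discrete convolution, Q_j = Σ (P_i / 10 mm) · U_{j−i}.
At t = 10 h (j=5): Q = (13.8/10)·12 + (21.8/10)·16 + (20/10)·23 = 97.4 m³/s.

Q ≈ 97.4 m³/s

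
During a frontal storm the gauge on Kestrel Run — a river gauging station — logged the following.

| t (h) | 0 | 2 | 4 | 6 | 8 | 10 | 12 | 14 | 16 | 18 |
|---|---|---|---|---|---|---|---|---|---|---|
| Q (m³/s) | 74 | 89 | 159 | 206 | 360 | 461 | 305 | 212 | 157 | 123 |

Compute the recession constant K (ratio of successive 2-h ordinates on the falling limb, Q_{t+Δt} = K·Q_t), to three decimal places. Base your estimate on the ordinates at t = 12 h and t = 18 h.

Using the recession-limb readings at t = 12 h and t = 18 h: Q falls from 305 to 123 m³/s over 3 intervals.
K = (Q₂/Q₁)^(1/3) = (123/305)^(1/3) = 0.739.

K ≈ 0.739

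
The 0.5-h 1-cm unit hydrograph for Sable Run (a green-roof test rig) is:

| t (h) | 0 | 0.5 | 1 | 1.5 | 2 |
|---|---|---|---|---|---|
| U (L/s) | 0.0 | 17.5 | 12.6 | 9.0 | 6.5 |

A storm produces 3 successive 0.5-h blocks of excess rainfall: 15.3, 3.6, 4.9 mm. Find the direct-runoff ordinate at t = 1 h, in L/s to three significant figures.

Q ≈ 25.6 L/s

By discrete convolution, Q_j = Σ (P_i / 10 mm) · U_{j−i}.
At t = 1 h (j=2): Q = (15.3/10)·12.6 + (3.6/10)·17.5 + (4.9/10)·0.0 = 25.6 L/s.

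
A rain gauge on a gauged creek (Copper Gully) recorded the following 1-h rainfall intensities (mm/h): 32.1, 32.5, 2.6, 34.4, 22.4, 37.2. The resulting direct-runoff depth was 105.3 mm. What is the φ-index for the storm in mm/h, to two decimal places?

Only the 5 blocks with intensity above φ contribute runoff: 32.1, 32.5, 34.4, 22.4, 37.2 mm/h.
Σ(I−φ)·Δt = d  ⇒  (32.1+32.5+34.4+22.4+37.2 − 5φ)·1 = 105.3
φ = (158.6 − 105.3/1) / 5 = 10.66 mm/h.

φ ≈ 10.66 mm/h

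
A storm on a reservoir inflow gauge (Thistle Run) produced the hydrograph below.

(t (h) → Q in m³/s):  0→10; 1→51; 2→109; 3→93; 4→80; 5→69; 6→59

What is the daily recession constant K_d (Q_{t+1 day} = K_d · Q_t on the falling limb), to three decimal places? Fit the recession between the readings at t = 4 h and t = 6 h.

Between t = 4 h and t = 6 h the flow falls from 80 to 59 m³/s over 2×1 h = 2 h.
Per-interval ratio K = (59/80)^(1/2) = 0.8588; K_d = K^(24/1) = 0.026.

K_d ≈ 0.026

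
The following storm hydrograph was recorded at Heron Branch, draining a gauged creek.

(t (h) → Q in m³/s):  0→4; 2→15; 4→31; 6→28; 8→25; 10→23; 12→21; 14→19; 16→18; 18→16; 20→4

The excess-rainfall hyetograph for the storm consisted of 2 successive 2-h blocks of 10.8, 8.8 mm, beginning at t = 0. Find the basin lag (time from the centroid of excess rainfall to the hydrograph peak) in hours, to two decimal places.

t_L ≈ 2.10 h

Centroid of excess rainfall: t_c = Σ P_i·t̄_i / ΣP_i = 1.8980 h (block centres at 1, 3 h).
Hydrograph peak occurs at t = 4 h, so basin lag t_L = 4 − 1.8980 = 2.10 h.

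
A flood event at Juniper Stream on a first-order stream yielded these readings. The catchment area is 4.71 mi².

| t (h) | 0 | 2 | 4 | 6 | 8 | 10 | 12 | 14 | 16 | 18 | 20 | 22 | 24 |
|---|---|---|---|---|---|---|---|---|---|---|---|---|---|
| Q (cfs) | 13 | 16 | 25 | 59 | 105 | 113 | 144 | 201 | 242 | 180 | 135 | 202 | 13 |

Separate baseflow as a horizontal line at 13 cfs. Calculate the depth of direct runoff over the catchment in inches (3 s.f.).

d ≈ 0.842 in

Direct runoff: 0.0, 3.0, 12.0, 46.0, 92.0, 100.0, 131.0, 188.0, 229.0, 167.0, 122.0, 189.0, 0.0 cfs; ΣQ_DR = 1279 cfs.
V = ΣQ_DR · Δt = 1279 × 7200 s = 9.209 × 10^6 ft³.
Over A = 4.71 mi², depth = V / A = 0.842 in.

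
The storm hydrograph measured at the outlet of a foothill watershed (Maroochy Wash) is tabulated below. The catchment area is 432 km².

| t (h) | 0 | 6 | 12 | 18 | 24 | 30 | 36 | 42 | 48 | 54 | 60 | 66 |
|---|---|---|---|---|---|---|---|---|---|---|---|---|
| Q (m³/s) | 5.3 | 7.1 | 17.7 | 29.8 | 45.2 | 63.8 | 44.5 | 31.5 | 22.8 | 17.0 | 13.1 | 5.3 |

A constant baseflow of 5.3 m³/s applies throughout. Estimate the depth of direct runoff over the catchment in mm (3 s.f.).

d ≈ 12.0 mm

Direct runoff: 0.0, 1.8, 12.4, 24.5, 39.9, 58.5, 39.2, 26.2, 17.5, 11.7, 7.8, 0.0 m³/s; ΣQ_DR = 239.5 m³/s.
V = ΣQ_DR · Δt = 239.5 × 21600 s = 5.173 × 10^6 m³.
Over A = 432 km², depth = V / A = 12.0 mm.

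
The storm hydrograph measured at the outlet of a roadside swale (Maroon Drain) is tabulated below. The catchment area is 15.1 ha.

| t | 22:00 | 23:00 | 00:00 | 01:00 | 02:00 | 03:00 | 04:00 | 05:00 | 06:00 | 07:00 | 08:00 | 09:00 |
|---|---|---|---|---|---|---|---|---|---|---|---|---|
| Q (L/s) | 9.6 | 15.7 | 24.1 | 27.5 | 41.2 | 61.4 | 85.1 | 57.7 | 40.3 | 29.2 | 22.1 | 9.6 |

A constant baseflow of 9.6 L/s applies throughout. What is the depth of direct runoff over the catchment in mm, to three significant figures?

Direct runoff: 0.0, 6.1, 14.5, 17.9, 31.6, 51.8, 75.5, 48.1, 30.7, 19.6, 12.5, 0.0 L/s; ΣQ_DR = 308.3 L/s.
V = ΣQ_DR · Δt = 308.3 × 3600 s = 1.110 × 10^6 L.
Over A = 15.1 ha, depth = V / A = 7.35 mm.

d ≈ 7.35 mm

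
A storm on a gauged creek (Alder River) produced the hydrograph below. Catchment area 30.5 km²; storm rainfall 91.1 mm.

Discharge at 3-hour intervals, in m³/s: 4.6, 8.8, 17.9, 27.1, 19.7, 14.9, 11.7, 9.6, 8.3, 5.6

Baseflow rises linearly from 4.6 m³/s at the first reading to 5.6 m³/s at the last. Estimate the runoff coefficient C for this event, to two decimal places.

C ≈ 0.30

ΣQ_DR = 77.20 m³/s; V = ΣQ_DR·Δt = 8.338 × 10^5 m³.
Runoff depth d = V / A = 27.34 mm.
C = d / P = 27.34 / 91.1 = 0.30.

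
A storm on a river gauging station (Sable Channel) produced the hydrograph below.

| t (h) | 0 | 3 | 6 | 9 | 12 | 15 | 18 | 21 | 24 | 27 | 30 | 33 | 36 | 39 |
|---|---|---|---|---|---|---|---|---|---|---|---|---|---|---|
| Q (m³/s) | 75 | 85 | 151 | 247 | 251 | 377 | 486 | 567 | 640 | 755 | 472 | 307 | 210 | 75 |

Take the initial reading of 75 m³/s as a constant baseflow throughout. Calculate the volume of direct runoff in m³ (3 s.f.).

Direct-runoff ordinates (Q − Q_b): 0.0, 10.0, 76.0, 172.0, 176.0, 302.0, 411.0, 492.0, 565.0, 680.0, 397.0, 232.0, 135.0, 0.0 m³/s.
ΣQ_DR = 3648 m³/s.
With Δt = 3 h = 10800 s, V = ΣQ_DR · Δt = 3648 × 10800 = 3.94 × 10^7 m³.

V ≈ 3.94 × 10^7 m³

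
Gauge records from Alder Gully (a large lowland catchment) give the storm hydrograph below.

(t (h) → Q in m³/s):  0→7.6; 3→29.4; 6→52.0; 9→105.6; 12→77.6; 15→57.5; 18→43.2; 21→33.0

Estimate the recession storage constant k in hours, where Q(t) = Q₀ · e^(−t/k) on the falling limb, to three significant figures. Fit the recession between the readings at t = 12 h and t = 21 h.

On the falling limb, Q drops from 77.6 to 33.0 m³/s between t = 12 h and t = 21 h (Δt = 9 h).
k = −Δt / ln(Q₂/Q₁) = −9 / ln(33.0/77.6) = 10.5 h.

k ≈ 10.5 h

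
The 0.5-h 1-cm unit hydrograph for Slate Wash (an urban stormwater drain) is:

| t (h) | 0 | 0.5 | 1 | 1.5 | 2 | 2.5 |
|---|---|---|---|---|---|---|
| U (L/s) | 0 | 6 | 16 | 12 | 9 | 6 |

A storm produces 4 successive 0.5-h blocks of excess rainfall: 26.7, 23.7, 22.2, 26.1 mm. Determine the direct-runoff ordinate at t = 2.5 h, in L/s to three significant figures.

Q ≈ 106 L/s

By discrete convolution, Q_j = Σ (P_i / 10 mm) · U_{j−i}.
At t = 2.5 h (j=5): Q = (26.7/10)·6 + (23.7/10)·9 + (22.2/10)·12 + (26.1/10)·16 = 106 L/s.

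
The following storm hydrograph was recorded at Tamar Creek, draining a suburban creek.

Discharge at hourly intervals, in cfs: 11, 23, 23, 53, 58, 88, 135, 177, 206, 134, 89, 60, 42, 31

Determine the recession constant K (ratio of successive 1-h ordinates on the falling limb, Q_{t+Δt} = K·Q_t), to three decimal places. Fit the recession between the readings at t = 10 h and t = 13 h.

Using the recession-limb readings at t = 10 h and t = 13 h: Q falls from 89 to 31 cfs over 3 intervals.
K = (Q₂/Q₁)^(1/3) = (31/89)^(1/3) = 0.704.

K ≈ 0.704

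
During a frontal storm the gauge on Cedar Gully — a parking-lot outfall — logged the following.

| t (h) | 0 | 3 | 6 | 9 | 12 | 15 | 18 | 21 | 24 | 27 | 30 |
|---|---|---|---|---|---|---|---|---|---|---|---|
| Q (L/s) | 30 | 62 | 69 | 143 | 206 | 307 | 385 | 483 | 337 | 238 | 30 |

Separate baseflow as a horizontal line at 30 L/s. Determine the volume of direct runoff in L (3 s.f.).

V ≈ 2.12 × 10^7 L

Direct-runoff ordinates (Q − Q_b): 0.0, 32.0, 39.0, 113.0, 176.0, 277.0, 355.0, 453.0, 307.0, 208.0, 0.0 L/s.
ΣQ_DR = 1960 L/s.
With Δt = 3 h = 10800 s, V = ΣQ_DR · Δt = 1960 × 10800 = 2.12 × 10^7 L.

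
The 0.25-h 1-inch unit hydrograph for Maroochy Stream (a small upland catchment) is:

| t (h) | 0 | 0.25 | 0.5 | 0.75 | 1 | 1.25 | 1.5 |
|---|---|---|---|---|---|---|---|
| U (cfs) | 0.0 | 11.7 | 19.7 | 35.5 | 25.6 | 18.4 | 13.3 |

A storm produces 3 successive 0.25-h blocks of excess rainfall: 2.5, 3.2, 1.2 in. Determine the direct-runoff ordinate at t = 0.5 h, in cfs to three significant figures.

Q ≈ 86.7 cfs

By discrete convolution, Q_j = Σ (P_i / 1 in) · U_{j−i}.
At t = 0.5 h (j=2): Q = (2.5/1)·19.7 + (3.2/1)·11.7 + (1.2/1)·0.0 = 86.7 cfs.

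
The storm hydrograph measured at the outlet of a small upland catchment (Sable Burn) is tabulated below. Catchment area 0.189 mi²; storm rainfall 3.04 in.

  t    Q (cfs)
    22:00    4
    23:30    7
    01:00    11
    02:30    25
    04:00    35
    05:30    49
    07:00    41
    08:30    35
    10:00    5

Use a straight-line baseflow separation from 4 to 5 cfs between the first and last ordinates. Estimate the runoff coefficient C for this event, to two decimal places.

C ≈ 0.69

ΣQ_DR = 171.5 cfs; V = ΣQ_DR·Δt = 9.261 × 10^5 ft³.
Runoff depth d = V / A = 2.109 in.
C = d / P = 2.109 / 3.04 = 0.69.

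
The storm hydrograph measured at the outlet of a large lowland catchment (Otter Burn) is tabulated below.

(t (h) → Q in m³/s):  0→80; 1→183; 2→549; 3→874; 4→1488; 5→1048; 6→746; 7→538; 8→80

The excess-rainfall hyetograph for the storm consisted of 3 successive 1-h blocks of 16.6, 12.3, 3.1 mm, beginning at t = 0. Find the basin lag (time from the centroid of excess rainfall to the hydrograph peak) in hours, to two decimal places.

Centroid of excess rainfall: t_c = Σ P_i·t̄_i / ΣP_i = 1.0781 h (block centres at 0.5, 1.5, 2.5 h).
Hydrograph peak occurs at t = 4 h, so basin lag t_L = 4 − 1.0781 = 2.92 h.

t_L ≈ 2.92 h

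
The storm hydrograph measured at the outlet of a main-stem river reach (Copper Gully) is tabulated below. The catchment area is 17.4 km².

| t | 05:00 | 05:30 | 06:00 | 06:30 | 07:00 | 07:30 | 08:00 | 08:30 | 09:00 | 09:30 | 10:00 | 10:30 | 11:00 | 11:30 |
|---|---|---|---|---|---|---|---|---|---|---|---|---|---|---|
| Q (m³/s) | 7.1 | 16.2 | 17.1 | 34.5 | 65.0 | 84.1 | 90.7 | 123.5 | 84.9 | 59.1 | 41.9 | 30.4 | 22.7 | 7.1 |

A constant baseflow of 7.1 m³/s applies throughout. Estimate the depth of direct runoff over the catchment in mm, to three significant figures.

Direct runoff: 0.0, 9.1, 10.0, 27.4, 57.9, 77.0, 83.6, 116.4, 77.8, 52.0, 34.8, 23.3, 15.6, 0.0 m³/s; ΣQ_DR = 584.9 m³/s.
V = ΣQ_DR · Δt = 584.9 × 1800 s = 1.053 × 10^6 m³.
Over A = 17.4 km², depth = V / A = 60.5 mm.

d ≈ 60.5 mm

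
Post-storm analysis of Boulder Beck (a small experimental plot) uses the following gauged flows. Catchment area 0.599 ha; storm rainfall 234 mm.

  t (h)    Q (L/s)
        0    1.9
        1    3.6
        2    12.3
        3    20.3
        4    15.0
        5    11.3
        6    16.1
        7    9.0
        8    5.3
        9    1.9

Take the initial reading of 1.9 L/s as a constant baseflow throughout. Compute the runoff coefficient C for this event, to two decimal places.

C ≈ 0.20

ΣQ_DR = 77.70 L/s; V = ΣQ_DR·Δt = 2.797 × 10^5 L.
Runoff depth d = V / A = 46.70 mm.
C = d / P = 46.70 / 234 = 0.20.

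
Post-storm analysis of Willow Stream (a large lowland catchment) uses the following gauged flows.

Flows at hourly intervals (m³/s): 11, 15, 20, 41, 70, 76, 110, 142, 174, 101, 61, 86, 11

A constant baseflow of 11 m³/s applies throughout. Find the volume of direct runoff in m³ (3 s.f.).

V ≈ 2.79 × 10^6 m³

Direct-runoff ordinates (Q − Q_b): 0.0, 4.0, 9.0, 30.0, 59.0, 65.0, 99.0, 131.0, 163.0, 90.0, 50.0, 75.0, 0.0 m³/s.
ΣQ_DR = 775.0 m³/s.
With Δt = 1 h = 3600 s, V = ΣQ_DR · Δt = 775.0 × 3600 = 2.79 × 10^6 m³.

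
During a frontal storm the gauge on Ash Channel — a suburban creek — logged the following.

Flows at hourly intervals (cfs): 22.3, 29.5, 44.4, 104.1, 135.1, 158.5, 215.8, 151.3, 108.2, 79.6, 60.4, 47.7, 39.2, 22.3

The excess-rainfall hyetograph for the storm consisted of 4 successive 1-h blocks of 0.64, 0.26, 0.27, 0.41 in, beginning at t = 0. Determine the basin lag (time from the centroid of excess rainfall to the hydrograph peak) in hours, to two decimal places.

Centroid of excess rainfall: t_c = Σ P_i·t̄_i / ΣP_i = 1.7848 h (block centres at 0.5, 1.5, 2.5, 3.5 h).
Hydrograph peak occurs at t = 6 h, so basin lag t_L = 6 − 1.7848 = 4.22 h.

t_L ≈ 4.22 h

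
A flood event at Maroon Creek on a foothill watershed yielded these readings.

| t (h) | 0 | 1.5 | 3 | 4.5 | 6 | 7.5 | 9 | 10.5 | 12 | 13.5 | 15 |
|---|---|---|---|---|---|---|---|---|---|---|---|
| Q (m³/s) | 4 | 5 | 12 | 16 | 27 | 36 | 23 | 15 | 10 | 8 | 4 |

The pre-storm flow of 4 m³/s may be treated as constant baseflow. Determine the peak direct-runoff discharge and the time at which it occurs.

Q_p = 32.0 m³/s at t = 7.5 h

Subtracting baseflow gives direct-runoff ordinates: 0.0, 1.0, 8.0, 12.0, 23.0, 32.0, 19.0, 11.0, 6.0, 4.0, 0.0 m³/s.
The maximum is 32.0 m³/s, occurring at the reading for t = 7.5 h.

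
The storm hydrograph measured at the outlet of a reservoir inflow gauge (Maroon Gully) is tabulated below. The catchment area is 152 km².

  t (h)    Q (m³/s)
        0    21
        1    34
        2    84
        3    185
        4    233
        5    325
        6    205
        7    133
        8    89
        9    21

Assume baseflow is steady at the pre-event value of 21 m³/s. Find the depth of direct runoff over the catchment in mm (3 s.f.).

Direct runoff: 0.0, 13.0, 63.0, 164.0, 212.0, 304.0, 184.0, 112.0, 68.0, 0.0 m³/s; ΣQ_DR = 1120 m³/s.
V = ΣQ_DR · Δt = 1120 × 3600 s = 4.032 × 10^6 m³.
Over A = 152 km², depth = V / A = 26.5 mm.

d ≈ 26.5 mm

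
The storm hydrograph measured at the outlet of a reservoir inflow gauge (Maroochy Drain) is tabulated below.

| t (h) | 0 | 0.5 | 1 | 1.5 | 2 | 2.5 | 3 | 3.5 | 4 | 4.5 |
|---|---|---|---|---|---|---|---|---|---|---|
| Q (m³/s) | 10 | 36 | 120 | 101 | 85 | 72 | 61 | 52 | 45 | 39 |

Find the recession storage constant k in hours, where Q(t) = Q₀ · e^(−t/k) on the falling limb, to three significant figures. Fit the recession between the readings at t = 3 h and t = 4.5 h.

k ≈ 3.35 h

On the falling limb, Q drops from 61 to 39 m³/s between t = 3 h and t = 4.5 h (Δt = 1.5 h).
k = −Δt / ln(Q₂/Q₁) = −1.5 / ln(39/61) = 3.35 h.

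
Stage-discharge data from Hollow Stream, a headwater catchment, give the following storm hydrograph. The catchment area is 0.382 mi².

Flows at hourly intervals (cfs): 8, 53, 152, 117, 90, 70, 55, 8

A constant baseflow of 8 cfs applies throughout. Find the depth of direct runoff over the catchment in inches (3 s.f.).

Direct runoff: 0.0, 45.0, 144.0, 109.0, 82.0, 62.0, 47.0, 0.0 cfs; ΣQ_DR = 489.0 cfs.
V = ΣQ_DR · Δt = 489.0 × 3600 s = 1.760 × 10^6 ft³.
Over A = 0.382 mi², depth = V / A = 1.98 in.

d ≈ 1.98 in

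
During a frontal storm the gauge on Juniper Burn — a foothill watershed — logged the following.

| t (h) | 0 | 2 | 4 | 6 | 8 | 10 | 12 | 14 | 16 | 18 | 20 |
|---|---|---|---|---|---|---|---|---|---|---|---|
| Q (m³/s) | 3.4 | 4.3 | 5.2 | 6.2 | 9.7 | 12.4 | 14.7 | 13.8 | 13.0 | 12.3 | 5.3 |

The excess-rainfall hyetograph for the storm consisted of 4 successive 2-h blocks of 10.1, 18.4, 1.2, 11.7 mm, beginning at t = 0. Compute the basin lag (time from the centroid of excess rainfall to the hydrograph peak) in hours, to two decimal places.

Centroid of excess rainfall: t_c = Σ P_i·t̄_i / ΣP_i = 3.7005 h (block centres at 1, 3, 5, 7 h).
Hydrograph peak occurs at t = 12 h, so basin lag t_L = 12 − 3.7005 = 8.30 h.

t_L ≈ 8.30 h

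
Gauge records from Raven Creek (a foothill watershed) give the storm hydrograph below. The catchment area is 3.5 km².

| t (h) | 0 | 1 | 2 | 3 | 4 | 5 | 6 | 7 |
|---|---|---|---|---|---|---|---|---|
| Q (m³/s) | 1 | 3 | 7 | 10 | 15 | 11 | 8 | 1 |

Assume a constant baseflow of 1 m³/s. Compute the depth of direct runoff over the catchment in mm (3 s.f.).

Direct runoff: 0.0, 2.0, 6.0, 9.0, 14.0, 10.0, 7.0, 0.0 m³/s; ΣQ_DR = 48.00 m³/s.
V = ΣQ_DR · Δt = 48.00 × 3600 s = 1.728 × 10^5 m³.
Over A = 3.5 km², depth = V / A = 49.4 mm.

d ≈ 49.4 mm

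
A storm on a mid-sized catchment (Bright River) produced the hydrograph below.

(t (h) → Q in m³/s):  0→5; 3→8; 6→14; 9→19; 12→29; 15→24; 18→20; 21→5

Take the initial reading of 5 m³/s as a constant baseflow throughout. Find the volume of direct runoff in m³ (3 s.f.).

V ≈ 9.07 × 10^5 m³

Direct-runoff ordinates (Q − Q_b): 0.0, 3.0, 9.0, 14.0, 24.0, 19.0, 15.0, 0.0 m³/s.
ΣQ_DR = 84.00 m³/s.
With Δt = 3 h = 10800 s, V = ΣQ_DR · Δt = 84.00 × 10800 = 9.07 × 10^5 m³.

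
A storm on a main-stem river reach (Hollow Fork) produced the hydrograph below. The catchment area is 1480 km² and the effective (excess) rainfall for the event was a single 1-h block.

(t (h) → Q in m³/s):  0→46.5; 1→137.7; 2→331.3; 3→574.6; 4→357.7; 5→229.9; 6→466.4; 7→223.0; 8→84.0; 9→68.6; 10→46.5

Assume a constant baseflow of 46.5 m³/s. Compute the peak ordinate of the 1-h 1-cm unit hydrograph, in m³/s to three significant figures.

U_p ≈ 1060 m³/s

Direct runoff: 0.0, 91.2, 284.8, 528.1, 311.2, 183.4, 419.9, 176.5, 37.5, 22.1, 0.0 m³/s; ΣQ_DR = 2055 m³/s, peak = 528.1 m³/s.
Runoff depth d = ΣQ_DR·Δt / A = 2055 × 3600 / (1480 km²) = 4.998 mm.
The 1-cm UH is the DRH scaled by (10 mm)/d, so U_p = 528.1 × 10/4.998 = 1060 m³/s.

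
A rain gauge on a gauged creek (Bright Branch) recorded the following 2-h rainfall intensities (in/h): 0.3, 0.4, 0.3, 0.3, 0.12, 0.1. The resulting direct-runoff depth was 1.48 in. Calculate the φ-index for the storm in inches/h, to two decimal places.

Only the 4 blocks with intensity above φ contribute runoff: 0.3, 0.4, 0.3, 0.3 in/h.
Σ(I−φ)·Δt = d  ⇒  (0.3+0.4+0.3+0.3 − 4φ)·2 = 1.48
φ = (1.300 − 1.48/2) / 4 = 0.14 in/h.

φ ≈ 0.14 in/h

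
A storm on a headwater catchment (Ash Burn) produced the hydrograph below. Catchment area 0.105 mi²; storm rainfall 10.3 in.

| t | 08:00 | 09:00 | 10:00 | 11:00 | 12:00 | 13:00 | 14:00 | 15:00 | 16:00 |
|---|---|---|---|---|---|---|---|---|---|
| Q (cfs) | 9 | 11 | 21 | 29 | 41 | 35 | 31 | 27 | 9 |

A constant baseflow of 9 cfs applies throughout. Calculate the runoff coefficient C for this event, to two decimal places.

C ≈ 0.19

ΣQ_DR = 132.0 cfs; V = ΣQ_DR·Δt = 4.752 × 10^5 ft³.
Runoff depth d = V / A = 1.948 in.
C = d / P = 1.948 / 10.3 = 0.19.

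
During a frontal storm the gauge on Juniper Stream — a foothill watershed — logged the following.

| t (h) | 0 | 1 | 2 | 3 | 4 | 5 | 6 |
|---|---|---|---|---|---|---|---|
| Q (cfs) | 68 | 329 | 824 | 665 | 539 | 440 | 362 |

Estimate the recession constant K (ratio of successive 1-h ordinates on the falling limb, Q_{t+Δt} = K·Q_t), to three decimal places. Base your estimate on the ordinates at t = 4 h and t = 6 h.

Using the recession-limb readings at t = 4 h and t = 6 h: Q falls from 539 to 362 cfs over 2 intervals.
K = (Q₂/Q₁)^(1/2) = (362/539)^(1/2) = 0.820.

K ≈ 0.820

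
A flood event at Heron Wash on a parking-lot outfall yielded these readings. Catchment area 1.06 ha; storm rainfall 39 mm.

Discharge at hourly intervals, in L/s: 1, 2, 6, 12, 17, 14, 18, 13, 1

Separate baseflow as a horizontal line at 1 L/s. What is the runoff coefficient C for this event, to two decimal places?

ΣQ_DR = 75.00 L/s; V = ΣQ_DR·Δt = 2.700 × 10^5 L.
Runoff depth d = V / A = 25.47 mm.
C = d / P = 25.47 / 39 = 0.65.

C ≈ 0.65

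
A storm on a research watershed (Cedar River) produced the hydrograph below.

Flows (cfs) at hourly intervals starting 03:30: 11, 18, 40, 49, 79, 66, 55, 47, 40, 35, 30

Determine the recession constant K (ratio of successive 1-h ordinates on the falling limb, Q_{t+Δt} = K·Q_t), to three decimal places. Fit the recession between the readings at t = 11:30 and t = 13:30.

Using the recession-limb readings at t = 11:30 and t = 13:30: Q falls from 40 to 30 cfs over 2 intervals.
K = (Q₂/Q₁)^(1/2) = (30/40)^(1/2) = 0.866.

K ≈ 0.866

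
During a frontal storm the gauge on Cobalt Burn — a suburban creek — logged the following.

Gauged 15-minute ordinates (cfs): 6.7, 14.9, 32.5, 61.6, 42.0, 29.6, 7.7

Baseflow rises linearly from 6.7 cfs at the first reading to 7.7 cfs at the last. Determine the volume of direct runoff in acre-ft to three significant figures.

V ≈ 2.99 acre-ft

Direct-runoff ordinates (Q − Q_b): 0.00, 8.03, 25.47, 54.40, 34.63, 22.07, 0.00 cfs.
ΣQ_DR = 144.6 cfs.
With Δt = 0.25 h = 900 s, V = ΣQ_DR · Δt = 144.6 × 900 = 1.30 × 10^5 ft³ = 2.99 acre-ft.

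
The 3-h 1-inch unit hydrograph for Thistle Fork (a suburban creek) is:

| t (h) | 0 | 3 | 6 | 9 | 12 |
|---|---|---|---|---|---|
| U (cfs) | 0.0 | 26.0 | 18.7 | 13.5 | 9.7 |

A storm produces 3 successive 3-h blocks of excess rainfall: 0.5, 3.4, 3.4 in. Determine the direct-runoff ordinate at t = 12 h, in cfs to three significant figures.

Q ≈ 114 cfs

By discrete convolution, Q_j = Σ (P_i / 1 in) · U_{j−i}.
At t = 12 h (j=4): Q = (0.5/1)·9.7 + (3.4/1)·13.5 + (3.4/1)·18.7 = 114 cfs.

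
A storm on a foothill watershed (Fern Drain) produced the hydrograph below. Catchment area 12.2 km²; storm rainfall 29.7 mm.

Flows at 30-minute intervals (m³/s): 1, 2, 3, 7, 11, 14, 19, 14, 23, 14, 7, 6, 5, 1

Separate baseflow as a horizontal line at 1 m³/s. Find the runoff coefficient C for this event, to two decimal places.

ΣQ_DR = 113.0 m³/s; V = ΣQ_DR·Δt = 2.034 × 10^5 m³.
Runoff depth d = V / A = 16.67 mm.
C = d / P = 16.67 / 29.7 = 0.56.

C ≈ 0.56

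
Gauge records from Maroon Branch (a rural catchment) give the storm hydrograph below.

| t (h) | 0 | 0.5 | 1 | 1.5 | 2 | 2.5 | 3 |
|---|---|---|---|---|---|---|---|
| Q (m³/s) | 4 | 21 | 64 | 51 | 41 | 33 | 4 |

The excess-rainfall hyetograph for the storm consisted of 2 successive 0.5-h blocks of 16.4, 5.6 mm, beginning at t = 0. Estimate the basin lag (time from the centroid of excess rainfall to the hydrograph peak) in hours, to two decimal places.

t_L ≈ 0.62 h

Centroid of excess rainfall: t_c = Σ P_i·t̄_i / ΣP_i = 0.3773 h (block centres at 0.25, 0.75 h).
Hydrograph peak occurs at t = 1 h, so basin lag t_L = 1 − 0.3773 = 0.62 h.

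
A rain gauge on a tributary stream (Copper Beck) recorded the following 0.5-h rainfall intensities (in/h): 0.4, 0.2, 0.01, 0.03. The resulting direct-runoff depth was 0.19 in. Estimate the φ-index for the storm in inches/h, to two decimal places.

φ ≈ 0.11 in/h

Only the 2 blocks with intensity above φ contribute runoff: 0.4, 0.2 in/h.
Σ(I−φ)·Δt = d  ⇒  (0.4+0.2 − 2φ)·0.5 = 0.19
φ = (0.6000 − 0.19/0.5) / 2 = 0.11 in/h.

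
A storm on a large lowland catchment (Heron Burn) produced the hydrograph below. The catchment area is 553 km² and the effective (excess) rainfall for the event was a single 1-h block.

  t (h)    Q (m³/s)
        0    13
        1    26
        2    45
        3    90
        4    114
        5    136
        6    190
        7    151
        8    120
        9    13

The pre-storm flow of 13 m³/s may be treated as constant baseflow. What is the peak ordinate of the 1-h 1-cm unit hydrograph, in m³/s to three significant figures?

U_p ≈ 354 m³/s

Direct runoff: 0.0, 13.0, 32.0, 77.0, 101.0, 123.0, 177.0, 138.0, 107.0, 0.0 m³/s; ΣQ_DR = 768.0 m³/s, peak = 177.0 m³/s.
Runoff depth d = ΣQ_DR·Δt / A = 768.0 × 3600 / (553 km²) = 5.000 mm.
The 1-cm UH is the DRH scaled by (10 mm)/d, so U_p = 177.0 × 10/5.000 = 354 m³/s.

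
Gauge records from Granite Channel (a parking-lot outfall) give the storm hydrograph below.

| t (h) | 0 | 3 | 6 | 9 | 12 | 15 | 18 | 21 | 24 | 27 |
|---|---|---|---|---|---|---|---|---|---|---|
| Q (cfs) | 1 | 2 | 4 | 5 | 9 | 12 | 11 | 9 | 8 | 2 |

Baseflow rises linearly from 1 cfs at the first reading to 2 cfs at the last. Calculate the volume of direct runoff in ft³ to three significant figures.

Direct-runoff ordinates (Q − Q_b): 0.00, 0.89, 2.78, 3.67, 7.56, 10.44, 9.33, 7.22, 6.11, 0.00 cfs.
ΣQ_DR = 48.00 cfs.
With Δt = 3 h = 10800 s, V = ΣQ_DR · Δt = 48.00 × 10800 = 5.18 × 10^5 ft³.

V ≈ 5.18 × 10^5 ft³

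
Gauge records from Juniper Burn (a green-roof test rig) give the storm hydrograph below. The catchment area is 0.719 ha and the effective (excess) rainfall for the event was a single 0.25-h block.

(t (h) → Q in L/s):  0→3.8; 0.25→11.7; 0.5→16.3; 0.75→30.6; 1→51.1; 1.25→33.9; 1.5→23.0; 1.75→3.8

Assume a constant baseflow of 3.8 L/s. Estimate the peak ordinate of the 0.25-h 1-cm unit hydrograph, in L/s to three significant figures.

U_p ≈ 26.3 L/s

Direct runoff: 0.0, 7.9, 12.5, 26.8, 47.3, 30.1, 19.2, 0.0 L/s; ΣQ_DR = 143.8 L/s, peak = 47.3 L/s.
Runoff depth d = ΣQ_DR·Δt / A = 143.8 × 900 / (0.719 ha) = 18.00 mm.
The 1-cm UH is the DRH scaled by (10 mm)/d, so U_p = 47.3 × 10/18.00 = 26.3 L/s.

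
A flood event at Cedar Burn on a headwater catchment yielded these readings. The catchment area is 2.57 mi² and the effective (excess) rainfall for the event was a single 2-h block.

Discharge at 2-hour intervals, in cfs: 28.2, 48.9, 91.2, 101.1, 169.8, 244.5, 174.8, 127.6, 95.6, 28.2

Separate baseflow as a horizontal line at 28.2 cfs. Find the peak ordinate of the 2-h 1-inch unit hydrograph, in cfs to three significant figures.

U_p ≈ 217 cfs

Direct runoff: 0.0, 20.7, 63.0, 72.9, 141.6, 216.3, 146.6, 99.4, 67.4, 0.0 cfs; ΣQ_DR = 827.9 cfs, peak = 216.3 cfs.
Runoff depth d = ΣQ_DR·Δt / A = 827.9 × 7200 / (2.57 mi²) = 0.9984 in.
The 1-inch UH is the DRH scaled by (1 in)/d, so U_p = 216.3 × 1/0.9984 = 217 cfs.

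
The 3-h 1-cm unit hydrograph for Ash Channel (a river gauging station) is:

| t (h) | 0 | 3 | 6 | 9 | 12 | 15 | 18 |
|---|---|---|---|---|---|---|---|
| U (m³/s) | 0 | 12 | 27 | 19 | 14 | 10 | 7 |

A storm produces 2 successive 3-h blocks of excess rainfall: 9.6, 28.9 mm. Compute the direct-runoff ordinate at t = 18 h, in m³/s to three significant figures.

By discrete convolution, Q_j = Σ (P_i / 10 mm) · U_{j−i}.
At t = 18 h (j=6): Q = (9.6/10)·7 + (28.9/10)·10 = 35.6 m³/s.

Q ≈ 35.6 m³/s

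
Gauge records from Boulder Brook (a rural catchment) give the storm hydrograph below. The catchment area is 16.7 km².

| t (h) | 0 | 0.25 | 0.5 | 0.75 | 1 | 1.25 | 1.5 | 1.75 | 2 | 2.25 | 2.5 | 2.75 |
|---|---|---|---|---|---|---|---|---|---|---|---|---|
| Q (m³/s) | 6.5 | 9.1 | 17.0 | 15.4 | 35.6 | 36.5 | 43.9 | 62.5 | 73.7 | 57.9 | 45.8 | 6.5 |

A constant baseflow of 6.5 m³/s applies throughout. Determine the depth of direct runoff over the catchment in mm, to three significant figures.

Direct runoff: 0.0, 2.6, 10.5, 8.9, 29.1, 30.0, 37.4, 56.0, 67.2, 51.4, 39.3, 0.0 m³/s; ΣQ_DR = 332.4 m³/s.
V = ΣQ_DR · Δt = 332.4 × 900 s = 2.992 × 10^5 m³.
Over A = 16.7 km², depth = V / A = 17.9 mm.

d ≈ 17.9 mm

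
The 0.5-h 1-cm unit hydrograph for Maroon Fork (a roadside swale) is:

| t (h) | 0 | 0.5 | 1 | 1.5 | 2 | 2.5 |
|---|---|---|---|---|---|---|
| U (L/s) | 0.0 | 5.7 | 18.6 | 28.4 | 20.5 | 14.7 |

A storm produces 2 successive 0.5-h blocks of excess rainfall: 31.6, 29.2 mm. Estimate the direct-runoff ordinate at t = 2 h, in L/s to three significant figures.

Q ≈ 148 L/s

By discrete convolution, Q_j = Σ (P_i / 10 mm) · U_{j−i}.
At t = 2 h (j=4): Q = (31.6/10)·20.5 + (29.2/10)·28.4 = 148 L/s.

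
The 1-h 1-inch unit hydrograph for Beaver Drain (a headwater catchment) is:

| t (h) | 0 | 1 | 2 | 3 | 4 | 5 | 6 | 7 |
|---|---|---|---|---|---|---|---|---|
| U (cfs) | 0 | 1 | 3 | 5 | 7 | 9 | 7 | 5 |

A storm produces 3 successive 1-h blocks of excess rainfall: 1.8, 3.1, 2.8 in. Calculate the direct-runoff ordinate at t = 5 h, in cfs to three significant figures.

Q ≈ 51.9 cfs

By discrete convolution, Q_j = Σ (P_i / 1 in) · U_{j−i}.
At t = 5 h (j=5): Q = (1.8/1)·9 + (3.1/1)·7 + (2.8/1)·5 = 51.9 cfs.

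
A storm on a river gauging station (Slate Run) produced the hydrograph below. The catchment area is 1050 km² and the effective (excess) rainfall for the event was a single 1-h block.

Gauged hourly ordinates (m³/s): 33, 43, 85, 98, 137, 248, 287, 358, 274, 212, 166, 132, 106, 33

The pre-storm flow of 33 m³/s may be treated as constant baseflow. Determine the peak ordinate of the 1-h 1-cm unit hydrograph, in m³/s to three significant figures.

Direct runoff: 0.0, 10.0, 52.0, 65.0, 104.0, 215.0, 254.0, 325.0, 241.0, 179.0, 133.0, 99.0, 73.0, 0.0 m³/s; ΣQ_DR = 1750 m³/s, peak = 325.0 m³/s.
Runoff depth d = ΣQ_DR·Δt / A = 1750 × 3600 / (1050 km²) = 6.000 mm.
The 1-cm UH is the DRH scaled by (10 mm)/d, so U_p = 325.0 × 10/6.000 = 542 m³/s.

U_p ≈ 542 m³/s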